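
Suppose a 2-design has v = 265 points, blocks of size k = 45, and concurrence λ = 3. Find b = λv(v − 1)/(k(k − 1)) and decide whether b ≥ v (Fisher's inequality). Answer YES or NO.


b = λv(v − 1)/(k(k − 1)) = 3·265·264/(45·44) = 209880/1980 = 106.
Compare with v = 265: b < v, so Fisher's inequality fails.

NO


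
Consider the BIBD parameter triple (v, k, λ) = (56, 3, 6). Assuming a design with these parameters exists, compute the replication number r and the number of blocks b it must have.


Any 2-(v, k, λ) BIBD satisfies two necessary conditions:
  (i)  Each point sits in r blocks, and counting incidences through any fixed point gives r(k − 1) = λ(v − 1), so r = λ(v − 1)/(k − 1).
  (ii) Total incidences bk = vr, so b = vr/k.
Step 1: r = λ(v − 1)/(k − 1) = 6·(56 − 1)/(3 − 1) = 6·55/2 = 330/2 = 165.
Step 2: b = vr/k = 56·165/3 = 9240/3 = 3080.
Check integrality: r = 165 ∈ Z ✓, b = 3080 ∈ Z ✓.
(These identities are necessary conditions: they determine r and b for any design with these parameters, but do not by themselves prove that one exists.)

r = 165, b = 3080.


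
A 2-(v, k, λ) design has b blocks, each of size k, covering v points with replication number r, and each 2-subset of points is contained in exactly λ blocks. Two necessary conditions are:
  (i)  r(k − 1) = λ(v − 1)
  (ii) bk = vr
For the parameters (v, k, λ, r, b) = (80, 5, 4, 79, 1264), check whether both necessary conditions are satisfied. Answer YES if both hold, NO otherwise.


Condition (i): r(k − 1) = 79·4 = 316; λ(v − 1) = 4·79 = 316. Match? YES.
Condition (ii): bk = 1264·5 = 6320; vr = 80·79 = 6320. Match? YES.
Both conditions hold? YES.

YES


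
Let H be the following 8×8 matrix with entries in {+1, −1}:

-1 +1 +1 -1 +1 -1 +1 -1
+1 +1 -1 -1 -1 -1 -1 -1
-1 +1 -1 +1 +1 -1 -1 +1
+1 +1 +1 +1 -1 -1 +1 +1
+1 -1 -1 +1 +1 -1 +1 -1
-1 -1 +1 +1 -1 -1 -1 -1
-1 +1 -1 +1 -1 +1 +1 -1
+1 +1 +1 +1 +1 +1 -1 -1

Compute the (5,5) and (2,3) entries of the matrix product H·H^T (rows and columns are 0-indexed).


Row 2 of H: [-1, 1, -1, 1, 1, -1, -1, 1].
Row 3 of H: [1, 1, 1, 1, -1, -1, 1, 1].
Row 5 of H: [-1, -1, 1, 1, -1, -1, -1, -1].
(H·H^T)[5][5] = Σ_j H[5][j]·H[5][j] = (-1)² + (-1)² + (1)² + (1)² + (-1)² + (-1)² + (-1)² + (-1)² = 1 + 1 + 1 + 1 + 1 + 1 + 1 + 1 = 8.
(H·H^T)[2][3] = Σ_j H[2][j]·H[3][j] = (-1)·(1) + (1)·(1) + (-1)·(1) + (1)·(1) + (1)·(-1) + (-1)·(-1) + (-1)·(1) + (1)·(1) = -1 + 1 + -1 + 1 + -1 + 1 + -1 + 1 = 0.
So rows 2 and 3 are orthogonal; the diagonal entry equals n = 8.

(5,5) entry = 8; (2,3) entry = 0.


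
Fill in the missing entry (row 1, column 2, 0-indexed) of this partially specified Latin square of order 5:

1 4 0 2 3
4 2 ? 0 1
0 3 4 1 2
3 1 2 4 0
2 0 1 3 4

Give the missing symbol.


Row 1 contains symbols [0, 1, 2, 4] — missing [3].
Column 2 contains symbols [0, 1, 2, 4] — missing [3].
The missing symbol must appear in both missing sets; intersection = [3].
Therefore the hidden value is 3.

Missing value = 3.


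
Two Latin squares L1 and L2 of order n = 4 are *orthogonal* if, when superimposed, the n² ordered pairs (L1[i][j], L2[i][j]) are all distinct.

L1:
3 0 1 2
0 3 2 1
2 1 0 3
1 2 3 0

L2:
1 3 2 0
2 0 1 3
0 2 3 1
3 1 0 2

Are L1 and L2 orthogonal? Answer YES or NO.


Form the n² = 16 superimposed pairs (L1[i][j], L2[i][j]), row by row (rows and columns indexed from 0):
row 0: (3,1) (0,3) (1,2) (2,0)
row 1: (0,2) (3,0) (2,1) (1,3)
row 2: (2,0) (1,2) (0,3) (3,1)
row 3: (1,3) (2,1) (3,0) (0,2)
Orthogonality requires all 16 pairs distinct.
But the pair (2,0) repeats: cell (0,3) has L1 = 2, L2 = 0, and cell (2,0) has L1 = 2, L2 = 0.
A repeated pair means some other pair never occurs (only 8 distinct pairs out of 16), so the squares are not orthogonal.
Conclusion: NO.

NO


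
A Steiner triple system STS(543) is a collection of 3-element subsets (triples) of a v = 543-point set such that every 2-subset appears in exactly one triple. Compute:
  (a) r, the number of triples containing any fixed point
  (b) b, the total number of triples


An STS(v) is a 2-(v, 3, 1) BIBD: block size k = 3, λ = 1.
Replication: r(k − 1) = λ(v − 1) ⇒ r·2 = 543 − 1 = 542 ⇒ r = 271.
Block count: bk = vr ⇒ b·3 = 543·271 = 147153 ⇒ b = 49051.
(Check via b = v(v − 1)/6 = 543·542/6 = 294306/6 = 49051.)

r = 271, b = 49051.


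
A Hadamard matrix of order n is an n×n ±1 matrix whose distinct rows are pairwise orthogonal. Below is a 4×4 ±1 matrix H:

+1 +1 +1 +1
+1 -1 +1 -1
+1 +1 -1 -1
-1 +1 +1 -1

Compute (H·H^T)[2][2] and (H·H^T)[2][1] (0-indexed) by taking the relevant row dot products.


Row 1 of H: [1, -1, 1, -1].
Row 2 of H: [1, 1, -1, -1].
(H·H^T)[2][2] = Σ_j H[2][j]·H[2][j] = (1)² + (1)² + (-1)² + (-1)² = 1 + 1 + 1 + 1 = 4.
(H·H^T)[2][1] = Σ_j H[2][j]·H[1][j] = (1)·(1) + (1)·(-1) + (-1)·(1) + (-1)·(-1) = 1 + -1 + -1 + 1 = 0.
So rows 2 and 1 are orthogonal; the diagonal entry equals n = 4.

(2,2) entry = 4; (2,1) entry = 0.


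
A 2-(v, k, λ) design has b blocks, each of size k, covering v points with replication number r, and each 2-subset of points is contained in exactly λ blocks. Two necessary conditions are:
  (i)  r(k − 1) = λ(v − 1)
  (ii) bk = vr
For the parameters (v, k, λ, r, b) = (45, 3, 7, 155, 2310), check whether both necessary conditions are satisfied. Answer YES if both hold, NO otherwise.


Condition (i): r(k − 1) = 155·2 = 310; λ(v − 1) = 7·44 = 308. Match? NO.
Condition (ii): bk = 2310·3 = 6930; vr = 45·155 = 6975. Match? NO.
Both conditions hold? NO.

NO


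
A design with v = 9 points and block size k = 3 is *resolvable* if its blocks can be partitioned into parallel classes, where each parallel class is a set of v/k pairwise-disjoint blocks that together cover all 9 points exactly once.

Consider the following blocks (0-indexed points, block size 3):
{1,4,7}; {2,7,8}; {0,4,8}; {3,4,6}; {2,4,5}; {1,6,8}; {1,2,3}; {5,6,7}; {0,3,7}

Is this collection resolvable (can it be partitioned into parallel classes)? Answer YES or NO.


v = 9, block size k = 3, number of blocks = 9.
For resolvability, blocks must partition into parallel classes of size v/k = 3.
Total blocks must therefore be a multiple of 3: 9 = 3·3 + 0 ⇒ divisible ✓.
Consider block {1,4,7}. It intersects every other block in the collection, so no parallel class of size 3 can contain it.
Since every block must belong to some parallel class in a resolution, the collection cannot be partitioned into parallel classes.
Resolvable? NO.

NO


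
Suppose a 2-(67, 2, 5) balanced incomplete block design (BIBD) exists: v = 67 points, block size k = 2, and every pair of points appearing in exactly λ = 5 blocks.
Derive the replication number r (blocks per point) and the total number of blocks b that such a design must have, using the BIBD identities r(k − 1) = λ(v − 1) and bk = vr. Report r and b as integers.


Any 2-(v, k, λ) BIBD satisfies two necessary conditions:
  (i)  Each point sits in r blocks, and counting incidences through any fixed point gives r(k − 1) = λ(v − 1), so r = λ(v − 1)/(k − 1).
  (ii) Total incidences bk = vr, so b = vr/k.
Step 1: r = λ(v − 1)/(k − 1) = 5·(67 − 1)/(2 − 1) = 5·66/1 = 330/1 = 330.
Step 2: b = vr/k = 67·330/2 = 22110/2 = 11055.
Check integrality: r = 330 ∈ Z ✓, b = 11055 ∈ Z ✓.
(These identities are necessary conditions: they determine r and b for any design with these parameters, but do not by themselves prove that one exists.)

r = 330, b = 11055.


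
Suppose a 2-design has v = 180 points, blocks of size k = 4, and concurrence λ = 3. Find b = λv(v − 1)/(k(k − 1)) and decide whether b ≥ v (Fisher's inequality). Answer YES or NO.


b = λv(v − 1)/(k(k − 1)) = 3·180·179/(4·3) = 96660/12 = 8055.
Compare with v = 180: b ≥ v, so Fisher's inequality holds.

YES


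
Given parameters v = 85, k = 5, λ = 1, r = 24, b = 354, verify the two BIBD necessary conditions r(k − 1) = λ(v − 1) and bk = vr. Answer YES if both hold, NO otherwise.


Condition (i): r(k − 1) = 24·4 = 96; λ(v − 1) = 1·84 = 84. Match? NO.
Condition (ii): bk = 354·5 = 1770; vr = 85·24 = 2040. Match? NO.
Both conditions hold? NO.

NO


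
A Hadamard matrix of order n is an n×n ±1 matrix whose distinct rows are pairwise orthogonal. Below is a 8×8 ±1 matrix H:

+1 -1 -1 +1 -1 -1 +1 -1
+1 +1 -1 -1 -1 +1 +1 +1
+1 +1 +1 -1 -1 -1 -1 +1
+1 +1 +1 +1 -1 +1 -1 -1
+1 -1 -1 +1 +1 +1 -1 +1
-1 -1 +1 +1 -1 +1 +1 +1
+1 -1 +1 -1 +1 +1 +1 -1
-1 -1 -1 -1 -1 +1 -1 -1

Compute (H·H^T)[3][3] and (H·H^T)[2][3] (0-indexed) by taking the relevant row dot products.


Row 2 of H: [1, 1, 1, -1, -1, -1, -1, 1].
Row 3 of H: [1, 1, 1, 1, -1, 1, -1, -1].
(H·H^T)[3][3] = Σ_j H[3][j]·H[3][j] = (1)² + (1)² + (1)² + (1)² + (-1)² + (1)² + (-1)² + (-1)² = 1 + 1 + 1 + 1 + 1 + 1 + 1 + 1 = 8.
(H·H^T)[2][3] = Σ_j H[2][j]·H[3][j] = (1)·(1) + (1)·(1) + (1)·(1) + (-1)·(1) + (-1)·(-1) + (-1)·(1) + (-1)·(-1) + (1)·(-1) = 1 + 1 + 1 + -1 + 1 + -1 + 1 + -1 = 2.
Rows 2 and 3 are not orthogonal (dot product = 2 ≠ 0), so H is not a Hadamard matrix.

(3,3) entry = 8; (2,3) entry = 2.


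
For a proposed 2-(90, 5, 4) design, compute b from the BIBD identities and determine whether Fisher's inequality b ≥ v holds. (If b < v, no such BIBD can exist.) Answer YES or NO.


b = λv(v − 1)/(k(k − 1)) = 4·90·89/(5·4) = 32040/20 = 1602.
Compare with v = 90: b ≥ v, so Fisher's inequality holds.

YES


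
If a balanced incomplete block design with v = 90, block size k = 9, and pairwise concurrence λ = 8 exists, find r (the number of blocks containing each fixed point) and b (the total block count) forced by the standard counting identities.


Any 2-(v, k, λ) BIBD satisfies two necessary conditions:
  (i)  Each point sits in r blocks, and counting incidences through any fixed point gives r(k − 1) = λ(v − 1), so r = λ(v − 1)/(k − 1).
  (ii) Total incidences bk = vr, so b = vr/k.
Step 1: r = λ(v − 1)/(k − 1) = 8·(90 − 1)/(9 − 1) = 8·89/8 = 712/8 = 89.
Step 2: b = vr/k = 90·89/9 = 8010/9 = 890.
Check integrality: r = 89 ∈ Z ✓, b = 890 ∈ Z ✓.
(These identities are necessary conditions: they determine r and b for any design with these parameters, but do not by themselves prove that one exists.)

r = 89, b = 890.


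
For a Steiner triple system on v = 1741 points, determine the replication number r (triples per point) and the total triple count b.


An STS(v) is a 2-(v, 3, 1) BIBD: block size k = 3, λ = 1.
Replication: r(k − 1) = λ(v − 1) ⇒ r·2 = 1741 − 1 = 1740 ⇒ r = 870.
Block count: b = v(v − 1)/6 = 1741·1740/6 = 3029340/6 = 504890.
(Check via bk = vr: 504890·3 = 1514670 = 1741·870 = 1514670 ✓.)

r = 870, b = 504890.


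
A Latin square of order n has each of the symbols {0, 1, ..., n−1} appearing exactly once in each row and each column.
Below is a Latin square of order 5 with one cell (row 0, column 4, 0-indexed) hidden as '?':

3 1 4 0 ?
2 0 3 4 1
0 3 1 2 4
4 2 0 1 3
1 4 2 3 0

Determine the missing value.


Row 0 contains symbols [0, 1, 3, 4] — missing [2].
Column 4 contains symbols [0, 1, 3, 4] — missing [2].
The missing symbol must appear in both missing sets; intersection = [2].
Therefore the hidden value is 2.

Missing value = 2.


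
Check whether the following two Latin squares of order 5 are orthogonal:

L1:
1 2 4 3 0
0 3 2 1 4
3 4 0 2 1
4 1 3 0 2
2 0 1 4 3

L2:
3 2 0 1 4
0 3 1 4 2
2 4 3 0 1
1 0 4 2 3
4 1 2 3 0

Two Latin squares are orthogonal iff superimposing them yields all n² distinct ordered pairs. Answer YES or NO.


Form the n² = 25 superimposed pairs (L1[i][j], L2[i][j]), row by row (rows and columns indexed from 0):
row 0: (1,3) (2,2) (4,0) (3,1) (0,4)
row 1: (0,0) (3,3) (2,1) (1,4) (4,2)
row 2: (3,2) (4,4) (0,3) (2,0) (1,1)
row 3: (4,1) (1,0) (3,4) (0,2) (2,3)
row 4: (2,4) (0,1) (1,2) (4,3) (3,0)
Orthogonality requires all 25 pairs distinct.
Check by first coordinate: for each symbol s of L1, list the L2 entries in the n cells where L1 = s; they must all differ.
  L1 = 0: L2 entries (in reading order) 4, 0, 3, 2, 1 — all 5 distinct ✓
  L1 = 1: L2 entries (in reading order) 3, 4, 1, 0, 2 — all 5 distinct ✓
  L1 = 2: L2 entries (in reading order) 2, 1, 0, 3, 4 — all 5 distinct ✓
  L1 = 3: L2 entries (in reading order) 1, 3, 2, 4, 0 — all 5 distinct ✓
  L1 = 4: L2 entries (in reading order) 0, 2, 4, 1, 3 — all 5 distinct ✓
Every symbol of L1 meets every symbol of L2 exactly once, so all 25 pairs are distinct (25 of 25).
Conclusion: YES.

YES


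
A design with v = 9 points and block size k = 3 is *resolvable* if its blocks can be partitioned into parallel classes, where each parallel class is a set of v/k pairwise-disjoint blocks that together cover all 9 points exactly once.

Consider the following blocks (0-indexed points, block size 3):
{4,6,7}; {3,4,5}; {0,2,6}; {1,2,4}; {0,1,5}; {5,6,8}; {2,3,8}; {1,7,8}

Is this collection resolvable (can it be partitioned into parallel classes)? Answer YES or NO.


v = 9, block size k = 3, number of blocks = 8.
For resolvability, blocks must partition into parallel classes of size v/k = 3.
Total blocks must therefore be a multiple of 3: 8 = 3·2 + 2 ⇒ not divisible ✗.
Resolvable? NO.

NO


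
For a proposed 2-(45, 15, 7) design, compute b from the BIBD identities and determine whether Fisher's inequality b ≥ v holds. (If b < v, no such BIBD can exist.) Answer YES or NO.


r = λ(v − 1)/(k − 1) = 7·44/14 = 22.
b = vr/k = 45·22/15 = 66.
Fisher's inequality: b ≥ v ⇔ 66 ≥ 45? YES.

YES


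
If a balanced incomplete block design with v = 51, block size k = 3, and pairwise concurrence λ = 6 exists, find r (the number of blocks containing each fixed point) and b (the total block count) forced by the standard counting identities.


Any 2-(v, k, λ) BIBD satisfies two necessary conditions:
  (i)  Each point sits in r blocks, and counting incidences through any fixed point gives r(k − 1) = λ(v − 1), so r = λ(v − 1)/(k − 1).
  (ii) Total incidences bk = vr, so b = vr/k.
Step 1: r = λ(v − 1)/(k − 1) = 6·(51 − 1)/(3 − 1) = 6·50/2 = 300/2 = 150.
Step 2: b = vr/k = 51·150/3 = 7650/3 = 2550.
Check integrality: r = 150 ∈ Z ✓, b = 2550 ∈ Z ✓.
(These identities are necessary conditions: they determine r and b for any design with these parameters, but do not by themselves prove that one exists.)

r = 150, b = 2550.


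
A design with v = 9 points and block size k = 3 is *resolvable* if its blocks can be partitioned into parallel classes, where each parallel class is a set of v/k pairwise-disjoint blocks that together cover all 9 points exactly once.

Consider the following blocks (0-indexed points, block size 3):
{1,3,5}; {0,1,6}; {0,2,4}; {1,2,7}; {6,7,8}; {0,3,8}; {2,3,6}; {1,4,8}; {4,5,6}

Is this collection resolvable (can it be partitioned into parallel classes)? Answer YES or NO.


v = 9, block size k = 3, number of blocks = 9.
For resolvability, blocks must partition into parallel classes of size v/k = 3.
Total blocks must therefore be a multiple of 3: 9 = 3·3 + 0 ⇒ divisible ✓.
Consider block {0,1,6}. It intersects every other block in the collection, so no parallel class of size 3 can contain it.
Since every block must belong to some parallel class in a resolution, the collection cannot be partitioned into parallel classes.
Resolvable? NO.

NO


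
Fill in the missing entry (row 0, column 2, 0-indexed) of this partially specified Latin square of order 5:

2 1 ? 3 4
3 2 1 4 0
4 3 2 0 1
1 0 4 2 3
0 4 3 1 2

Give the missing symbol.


Row 0 contains symbols [1, 2, 3, 4] — missing [0].
Column 2 contains symbols [1, 2, 3, 4] — missing [0].
The missing symbol must appear in both missing sets; intersection = [0].
Therefore the hidden value is 0.

Missing value = 0.


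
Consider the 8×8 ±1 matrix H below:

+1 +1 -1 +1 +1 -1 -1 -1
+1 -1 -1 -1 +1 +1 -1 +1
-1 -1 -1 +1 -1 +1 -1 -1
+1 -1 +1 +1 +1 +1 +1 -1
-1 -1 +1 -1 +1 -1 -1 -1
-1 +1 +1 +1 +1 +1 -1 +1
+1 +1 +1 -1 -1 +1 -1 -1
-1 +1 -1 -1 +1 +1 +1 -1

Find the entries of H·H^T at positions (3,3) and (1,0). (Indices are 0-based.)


Row 0 of H: [1, 1, -1, 1, 1, -1, -1, -1].
Row 1 of H: [1, -1, -1, -1, 1, 1, -1, 1].
Row 3 of H: [1, -1, 1, 1, 1, 1, 1, -1].
(H·H^T)[3][3] = Σ_j H[3][j]·H[3][j] = (1)² + (-1)² + (1)² + (1)² + (1)² + (1)² + (1)² + (-1)² = 1 + 1 + 1 + 1 + 1 + 1 + 1 + 1 = 8.
(H·H^T)[1][0] = Σ_j H[1][j]·H[0][j] = (1)·(1) + (-1)·(1) + (-1)·(-1) + (-1)·(1) + (1)·(1) + (1)·(-1) + (-1)·(-1) + (1)·(-1) = 1 + -1 + 1 + -1 + 1 + -1 + 1 + -1 = 0.
So rows 1 and 0 are orthogonal; the diagonal entry equals n = 8.

(3,3) entry = 8; (1,0) entry = 0.


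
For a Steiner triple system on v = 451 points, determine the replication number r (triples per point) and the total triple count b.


An STS(v) is a 2-(v, 3, 1) BIBD: block size k = 3, λ = 1.
Replication: r(k − 1) = λ(v − 1) ⇒ r·2 = 451 − 1 = 450 ⇒ r = 225.
Block count: b = v(v − 1)/6 = 451·450/6 = 202950/6 = 33825.
(Check via bk = vr: 33825·3 = 101475 = 451·225 = 101475 ✓.)

r = 225, b = 33825.


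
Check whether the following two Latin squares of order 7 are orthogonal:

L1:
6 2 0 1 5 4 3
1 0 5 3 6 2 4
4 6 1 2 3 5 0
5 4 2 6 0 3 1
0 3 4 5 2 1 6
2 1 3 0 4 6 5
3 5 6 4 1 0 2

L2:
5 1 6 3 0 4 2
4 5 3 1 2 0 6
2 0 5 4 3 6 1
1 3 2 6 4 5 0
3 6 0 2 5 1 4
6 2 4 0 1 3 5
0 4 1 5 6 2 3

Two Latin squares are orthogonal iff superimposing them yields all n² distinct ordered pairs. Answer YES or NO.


Form the n² = 49 superimposed pairs (L1[i][j], L2[i][j]), row by row (rows and columns indexed from 0):
row 0: (6,5) (2,1) (0,6) (1,3) (5,0) (4,4) (3,2)
row 1: (1,4) (0,5) (5,3) (3,1) (6,2) (2,0) (4,6)
row 2: (4,2) (6,0) (1,5) (2,4) (3,3) (5,6) (0,1)
row 3: (5,1) (4,3) (2,2) (6,6) (0,4) (3,5) (1,0)
row 4: (0,3) (3,6) (4,0) (5,2) (2,5) (1,1) (6,4)
row 5: (2,6) (1,2) (3,4) (0,0) (4,1) (6,3) (5,5)
row 6: (3,0) (5,4) (6,1) (4,5) (1,6) (0,2) (2,3)
Orthogonality requires all 49 pairs distinct.
Check by first coordinate: for each symbol s of L1, list the L2 entries in the n cells where L1 = s; they must all differ.
  L1 = 0: L2 entries (in reading order) 6, 5, 1, 4, 3, 0, 2 — all 7 distinct ✓
  L1 = 1: L2 entries (in reading order) 3, 4, 5, 0, 1, 2, 6 — all 7 distinct ✓
  L1 = 2: L2 entries (in reading order) 1, 0, 4, 2, 5, 6, 3 — all 7 distinct ✓
  L1 = 3: L2 entries (in reading order) 2, 1, 3, 5, 6, 4, 0 — all 7 distinct ✓
  L1 = 4: L2 entries (in reading order) 4, 6, 2, 3, 0, 1, 5 — all 7 distinct ✓
  L1 = 5: L2 entries (in reading order) 0, 3, 6, 1, 2, 5, 4 — all 7 distinct ✓
  L1 = 6: L2 entries (in reading order) 5, 2, 0, 6, 4, 3, 1 — all 7 distinct ✓
Every symbol of L1 meets every symbol of L2 exactly once, so all 49 pairs are distinct (49 of 49).
Conclusion: YES.

YES


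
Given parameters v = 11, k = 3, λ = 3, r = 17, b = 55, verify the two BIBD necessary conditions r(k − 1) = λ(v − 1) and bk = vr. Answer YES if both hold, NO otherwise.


Condition (i): r(k − 1) = 17·2 = 34; λ(v − 1) = 3·10 = 30. Match? NO.
Condition (ii): bk = 55·3 = 165; vr = 11·17 = 187. Match? NO.
Both conditions hold? NO.

NO


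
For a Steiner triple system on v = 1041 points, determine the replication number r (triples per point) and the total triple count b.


An STS(v) is a 2-(v, 3, 1) BIBD: block size k = 3, λ = 1.
Replication: r(k − 1) = λ(v − 1) ⇒ r·2 = 1041 − 1 = 1040 ⇒ r = 520.
Block count: bk = vr ⇒ b·3 = 1041·520 = 541320 ⇒ b = 180440.
(Check via b = v(v − 1)/6 = 1041·1040/6 = 1082640/6 = 180440.)

r = 520, b = 180440.


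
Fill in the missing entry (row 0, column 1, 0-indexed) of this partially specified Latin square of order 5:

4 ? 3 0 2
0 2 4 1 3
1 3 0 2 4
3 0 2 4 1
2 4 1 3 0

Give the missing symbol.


Row 0 contains symbols [0, 2, 3, 4] — missing [1].
Column 1 contains symbols [0, 2, 3, 4] — missing [1].
The missing symbol must appear in both missing sets; intersection = [1].
Therefore the hidden value is 1.

Missing value = 1.


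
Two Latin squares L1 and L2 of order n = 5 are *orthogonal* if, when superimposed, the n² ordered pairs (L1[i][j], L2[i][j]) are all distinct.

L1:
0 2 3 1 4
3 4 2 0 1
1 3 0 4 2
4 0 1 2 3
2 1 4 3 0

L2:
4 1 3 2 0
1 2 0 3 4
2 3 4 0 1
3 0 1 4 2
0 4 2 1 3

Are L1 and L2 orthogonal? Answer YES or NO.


Form the n² = 25 superimposed pairs (L1[i][j], L2[i][j]), row by row (rows and columns indexed from 0):
row 0: (0,4) (2,1) (3,3) (1,2) (4,0)
row 1: (3,1) (4,2) (2,0) (0,3) (1,4)
row 2: (1,2) (3,3) (0,4) (4,0) (2,1)
row 3: (4,3) (0,0) (1,1) (2,4) (3,2)
row 4: (2,0) (1,4) (4,2) (3,1) (0,3)
Orthogonality requires all 25 pairs distinct.
But the pair (1,2) repeats: cell (0,3) has L1 = 1, L2 = 2, and cell (2,0) has L1 = 1, L2 = 2.
A repeated pair means some other pair never occurs (only 15 distinct pairs out of 25), so the squares are not orthogonal.
Conclusion: NO.

NO


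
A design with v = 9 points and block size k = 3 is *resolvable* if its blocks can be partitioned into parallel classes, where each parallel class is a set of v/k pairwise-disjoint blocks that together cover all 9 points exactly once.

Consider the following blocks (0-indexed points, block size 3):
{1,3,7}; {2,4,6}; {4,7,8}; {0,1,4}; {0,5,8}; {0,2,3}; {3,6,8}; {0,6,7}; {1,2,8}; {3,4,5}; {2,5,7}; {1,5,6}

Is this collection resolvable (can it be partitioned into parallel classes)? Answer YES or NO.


v = 9, block size k = 3, number of blocks = 12.
For resolvability, blocks must partition into parallel classes of size v/k = 3.
Total blocks must therefore be a multiple of 3: 12 = 3·4 + 0 ⇒ divisible ✓.
Greedy packing gives 4 candidate class(es). Each should be a full parallel class (size 3, covers all 9 points).
  Class 1 (3 blocks): {1,3,7}; {2,4,6}; {0,5,8}. Points covered: [0, 1, 2, 3, 4, 5, 6, 7, 8].
  Class 2 (3 blocks): {4,7,8}; {0,2,3}; {1,5,6}. Points covered: [0, 1, 2, 3, 4, 5, 6, 7, 8].
  Class 3 (3 blocks): {0,1,4}; {3,6,8}; {2,5,7}. Points covered: [0, 1, 2, 3, 4, 5, 6, 7, 8].
  Class 4 (3 blocks): {0,6,7}; {1,2,8}; {3,4,5}. Points covered: [0, 1, 2, 3, 4, 5, 6, 7, 8].
All classes full (size 3)? YES. All classes cover every point? YES.
Resolvable? YES.

YES


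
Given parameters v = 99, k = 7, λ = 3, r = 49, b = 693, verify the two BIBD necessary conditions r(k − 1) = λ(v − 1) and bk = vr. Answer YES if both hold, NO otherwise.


Condition (i): r(k − 1) = 49·6 = 294; λ(v − 1) = 3·98 = 294. Match? YES.
Condition (ii): bk = 693·7 = 4851; vr = 99·49 = 4851. Match? YES.
Both conditions hold? YES.

YES


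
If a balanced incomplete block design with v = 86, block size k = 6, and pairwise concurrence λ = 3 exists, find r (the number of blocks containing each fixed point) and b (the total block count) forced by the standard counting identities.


Any 2-(v, k, λ) BIBD satisfies two necessary conditions:
  (i)  Each point sits in r blocks, and counting incidences through any fixed point gives r(k − 1) = λ(v − 1), so r = λ(v − 1)/(k − 1).
  (ii) Total incidences bk = vr, so b = vr/k.
Step 1: r = λ(v − 1)/(k − 1) = 3·(86 − 1)/(6 − 1) = 3·85/5 = 255/5 = 51.
Step 2: b = vr/k = 86·51/6 = 4386/6 = 731.
Check integrality: r = 51 ∈ Z ✓, b = 731 ∈ Z ✓.
(These identities are necessary conditions: they determine r and b for any design with these parameters, but do not by themselves prove that one exists.)

r = 51, b = 731.


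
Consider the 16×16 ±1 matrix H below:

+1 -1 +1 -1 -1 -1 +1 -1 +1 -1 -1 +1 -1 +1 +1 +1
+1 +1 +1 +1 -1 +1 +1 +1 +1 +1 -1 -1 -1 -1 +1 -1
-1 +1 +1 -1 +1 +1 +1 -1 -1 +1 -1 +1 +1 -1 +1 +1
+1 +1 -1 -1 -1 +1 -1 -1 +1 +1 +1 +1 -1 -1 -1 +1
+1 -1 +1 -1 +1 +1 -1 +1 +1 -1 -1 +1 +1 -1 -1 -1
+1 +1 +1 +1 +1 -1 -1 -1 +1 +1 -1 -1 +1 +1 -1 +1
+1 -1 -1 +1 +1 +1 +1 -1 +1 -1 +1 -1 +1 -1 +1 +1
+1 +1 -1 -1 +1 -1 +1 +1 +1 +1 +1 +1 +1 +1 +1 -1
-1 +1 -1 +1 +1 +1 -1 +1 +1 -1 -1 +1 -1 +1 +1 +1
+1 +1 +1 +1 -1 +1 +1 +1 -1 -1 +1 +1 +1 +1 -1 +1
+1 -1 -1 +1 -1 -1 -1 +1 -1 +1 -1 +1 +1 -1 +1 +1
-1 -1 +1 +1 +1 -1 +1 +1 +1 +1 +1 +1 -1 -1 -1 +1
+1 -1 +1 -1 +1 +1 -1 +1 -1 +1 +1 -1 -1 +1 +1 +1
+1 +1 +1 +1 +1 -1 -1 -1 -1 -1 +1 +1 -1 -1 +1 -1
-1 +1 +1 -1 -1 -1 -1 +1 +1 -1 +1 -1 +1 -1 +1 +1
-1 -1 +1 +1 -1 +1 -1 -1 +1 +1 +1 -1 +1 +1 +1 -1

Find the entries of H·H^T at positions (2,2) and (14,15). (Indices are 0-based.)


Row 2 of H: [-1, 1, 1, -1, 1, 1, 1, -1, -1, 1, -1, 1, 1, -1, 1, 1].
Row 14 of H: [-1, 1, 1, -1, -1, -1, -1, 1, 1, -1, 1, -1, 1, -1, 1, 1].
Row 15 of H: [-1, -1, 1, 1, -1, 1, -1, -1, 1, 1, 1, -1, 1, 1, 1, -1].
(H·H^T)[2][2] = Σ_j H[2][j]·H[2][j] = (-1)² + (1)² + (1)² + (-1)² + (1)² + (1)² + (1)² + (-1)² + (-1)² + (1)² + (-1)² + (1)² + (1)² + (-1)² + (1)² + (1)² = 1 + 1 + 1 + 1 + 1 + 1 + 1 + 1 + 1 + 1 + 1 + 1 + 1 + 1 + 1 + 1 = 16.
(H·H^T)[14][15] = Σ_j H[14][j]·H[15][j] = (-1)·(-1) + (1)·(-1) + (1)·(1) + (-1)·(1) + (-1)·(-1) + (-1)·(1) + (-1)·(-1) + (1)·(-1) + (1)·(1) + (-1)·(1) + (1)·(1) + (-1)·(-1) + (1)·(1) + (-1)·(1) + (1)·(1) + (1)·(-1) = 1 + -1 + 1 + -1 + 1 + -1 + 1 + -1 + 1 + -1 + 1 + 1 + 1 + -1 + 1 + -1 = 2.
Rows 14 and 15 are not orthogonal (dot product = 2 ≠ 0), so H is not a Hadamard matrix.

(2,2) entry = 16; (14,15) entry = 2.


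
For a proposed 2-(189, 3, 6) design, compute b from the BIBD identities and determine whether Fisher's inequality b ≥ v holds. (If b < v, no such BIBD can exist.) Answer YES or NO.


b = λv(v − 1)/(k(k − 1)) = 6·189·188/(3·2) = 213192/6 = 35532.
Compare with v = 189: b ≥ v, so Fisher's inequality holds.

YES


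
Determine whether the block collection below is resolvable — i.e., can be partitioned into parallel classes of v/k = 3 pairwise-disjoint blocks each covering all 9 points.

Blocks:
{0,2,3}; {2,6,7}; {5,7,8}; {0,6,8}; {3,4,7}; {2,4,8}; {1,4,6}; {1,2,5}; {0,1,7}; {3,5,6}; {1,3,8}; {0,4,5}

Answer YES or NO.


v = 9, block size k = 3, number of blocks = 12.
For resolvability, blocks must partition into parallel classes of size v/k = 3.
Total blocks must therefore be a multiple of 3: 12 = 3·4 + 0 ⇒ divisible ✓.
Greedy packing gives 4 candidate class(es). Each should be a full parallel class (size 3, covers all 9 points).
  Class 1 (3 blocks): {0,2,3}; {5,7,8}; {1,4,6}. Points covered: [0, 1, 2, 3, 4, 5, 6, 7, 8].
  Class 2 (3 blocks): {2,6,7}; {1,3,8}; {0,4,5}. Points covered: [0, 1, 2, 3, 4, 5, 6, 7, 8].
  Class 3 (3 blocks): {0,6,8}; {3,4,7}; {1,2,5}. Points covered: [0, 1, 2, 3, 4, 5, 6, 7, 8].
  Class 4 (3 blocks): {2,4,8}; {0,1,7}; {3,5,6}. Points covered: [0, 1, 2, 3, 4, 5, 6, 7, 8].
All classes full (size 3)? YES. All classes cover every point? YES.
Resolvable? YES.

YES


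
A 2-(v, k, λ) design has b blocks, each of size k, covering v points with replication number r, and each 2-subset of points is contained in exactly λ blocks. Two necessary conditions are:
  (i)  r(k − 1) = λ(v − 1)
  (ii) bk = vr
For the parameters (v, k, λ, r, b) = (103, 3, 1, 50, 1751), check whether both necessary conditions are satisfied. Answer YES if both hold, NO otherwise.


Condition (i): r(k − 1) = 50·2 = 100; λ(v − 1) = 1·102 = 102. Match? NO.
Condition (ii): bk = 1751·3 = 5253; vr = 103·50 = 5150. Match? NO.
Both conditions hold? NO.

NO


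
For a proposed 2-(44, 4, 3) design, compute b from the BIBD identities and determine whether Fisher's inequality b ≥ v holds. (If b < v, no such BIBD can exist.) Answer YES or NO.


b = λv(v − 1)/(k(k − 1)) = 3·44·43/(4·3) = 5676/12 = 473.
Compare with v = 44: b ≥ v, so Fisher's inequality holds.

YES


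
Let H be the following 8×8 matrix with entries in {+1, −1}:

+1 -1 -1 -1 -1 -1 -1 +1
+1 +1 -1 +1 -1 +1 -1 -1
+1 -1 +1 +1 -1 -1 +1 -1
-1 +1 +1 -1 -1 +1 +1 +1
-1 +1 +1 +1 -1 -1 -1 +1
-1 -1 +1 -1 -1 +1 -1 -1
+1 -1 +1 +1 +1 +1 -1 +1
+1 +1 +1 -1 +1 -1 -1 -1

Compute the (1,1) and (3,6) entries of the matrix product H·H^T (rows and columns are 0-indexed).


Row 1 of H: [1, 1, -1, 1, -1, 1, -1, -1].
Row 3 of H: [-1, 1, 1, -1, -1, 1, 1, 1].
Row 6 of H: [1, -1, 1, 1, 1, 1, -1, 1].
(H·H^T)[1][1] = Σ_j H[1][j]·H[1][j] = (1)² + (1)² + (-1)² + (1)² + (-1)² + (1)² + (-1)² + (-1)² = 1 + 1 + 1 + 1 + 1 + 1 + 1 + 1 = 8.
(H·H^T)[3][6] = Σ_j H[3][j]·H[6][j] = (-1)·(1) + (1)·(-1) + (1)·(1) + (-1)·(1) + (-1)·(1) + (1)·(1) + (1)·(-1) + (1)·(1) = -1 + -1 + 1 + -1 + -1 + 1 + -1 + 1 = -2.
Rows 3 and 6 are not orthogonal (dot product = -2 ≠ 0), so H is not a Hadamard matrix.

(1,1) entry = 8; (3,6) entry = -2.


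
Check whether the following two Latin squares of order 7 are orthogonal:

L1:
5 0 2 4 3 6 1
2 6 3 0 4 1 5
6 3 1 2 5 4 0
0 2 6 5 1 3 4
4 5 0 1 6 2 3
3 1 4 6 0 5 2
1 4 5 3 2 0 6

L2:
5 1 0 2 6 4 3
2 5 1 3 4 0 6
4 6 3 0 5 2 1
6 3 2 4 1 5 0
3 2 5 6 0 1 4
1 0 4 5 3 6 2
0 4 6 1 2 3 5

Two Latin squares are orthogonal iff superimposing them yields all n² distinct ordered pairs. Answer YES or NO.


Form the n² = 49 superimposed pairs (L1[i][j], L2[i][j]), row by row (rows and columns indexed from 0):
row 0: (5,5) (0,1) (2,0) (4,2) (3,6) (6,4) (1,3)
row 1: (2,2) (6,5) (3,1) (0,3) (4,4) (1,0) (5,6)
row 2: (6,4) (3,6) (1,3) (2,0) (5,5) (4,2) (0,1)
row 3: (0,6) (2,3) (6,2) (5,4) (1,1) (3,5) (4,0)
row 4: (4,3) (5,2) (0,5) (1,6) (6,0) (2,1) (3,4)
row 5: (3,1) (1,0) (4,4) (6,5) (0,3) (5,6) (2,2)
row 6: (1,0) (4,4) (5,6) (3,1) (2,2) (0,3) (6,5)
Orthogonality requires all 49 pairs distinct.
But the pair (6,4) repeats: cell (0,5) has L1 = 6, L2 = 4, and cell (2,0) has L1 = 6, L2 = 4.
A repeated pair means some other pair never occurs (only 28 distinct pairs out of 49), so the squares are not orthogonal.
Conclusion: NO.

NO


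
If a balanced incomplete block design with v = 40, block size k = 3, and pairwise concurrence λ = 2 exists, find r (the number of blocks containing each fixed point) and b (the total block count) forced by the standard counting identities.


Any 2-(v, k, λ) BIBD satisfies two necessary conditions:
  (i)  Each point sits in r blocks, and counting incidences through any fixed point gives r(k − 1) = λ(v − 1), so r = λ(v − 1)/(k − 1).
  (ii) Total incidences bk = vr, so b = vr/k.
Step 1: r = λ(v − 1)/(k − 1) = 2·(40 − 1)/(3 − 1) = 2·39/2 = 78/2 = 39.
Step 2: b = vr/k = 40·39/3 = 1560/3 = 520.
Check integrality: r = 39 ∈ Z ✓, b = 520 ∈ Z ✓.
(These identities are necessary conditions: they determine r and b for any design with these parameters, but do not by themselves prove that one exists.)

r = 39, b = 520.


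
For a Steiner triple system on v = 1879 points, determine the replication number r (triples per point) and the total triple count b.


An STS(v) is a 2-(v, 3, 1) BIBD: block size k = 3, λ = 1.
Replication: r(k − 1) = λ(v − 1) ⇒ r·2 = 1879 − 1 = 1878 ⇒ r = 939.
Block count: bk = vr ⇒ b·3 = 1879·939 = 1764381 ⇒ b = 588127.
(Check via b = v(v − 1)/6 = 1879·1878/6 = 3528762/6 = 588127.)

r = 939, b = 588127.


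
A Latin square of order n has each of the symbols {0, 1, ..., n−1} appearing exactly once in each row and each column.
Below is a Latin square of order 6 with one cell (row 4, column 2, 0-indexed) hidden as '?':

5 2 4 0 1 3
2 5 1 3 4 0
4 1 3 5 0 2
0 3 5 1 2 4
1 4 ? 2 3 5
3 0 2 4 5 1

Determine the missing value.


Row 4 contains symbols [1, 2, 3, 4, 5] — missing [0].
Column 2 contains symbols [1, 2, 3, 4, 5] — missing [0].
The missing symbol must appear in both missing sets; intersection = [0].
Therefore the hidden value is 0.

Missing value = 0.


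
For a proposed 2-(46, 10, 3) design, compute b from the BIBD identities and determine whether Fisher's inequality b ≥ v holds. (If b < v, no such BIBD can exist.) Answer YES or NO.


b = λv(v − 1)/(k(k − 1)) = 3·46·45/(10·9) = 6210/90 = 69.
Compare with v = 46: b ≥ v, so Fisher's inequality holds.

YES


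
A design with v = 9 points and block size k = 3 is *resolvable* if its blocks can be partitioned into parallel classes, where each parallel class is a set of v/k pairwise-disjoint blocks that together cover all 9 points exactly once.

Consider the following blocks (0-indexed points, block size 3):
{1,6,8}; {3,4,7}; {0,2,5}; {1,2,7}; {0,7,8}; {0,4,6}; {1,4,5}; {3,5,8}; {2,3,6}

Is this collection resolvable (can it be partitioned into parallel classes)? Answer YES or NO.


v = 9, block size k = 3, number of blocks = 9.
For resolvability, blocks must partition into parallel classes of size v/k = 3.
Total blocks must therefore be a multiple of 3: 9 = 3·3 + 0 ⇒ divisible ✓.
Greedy packing gives 3 candidate class(es). Each should be a full parallel class (size 3, covers all 9 points).
  Class 1 (3 blocks): {1,6,8}; {3,4,7}; {0,2,5}. Points covered: [0, 1, 2, 3, 4, 5, 6, 7, 8].
  Class 2 (3 blocks): {1,2,7}; {0,4,6}; {3,5,8}. Points covered: [0, 1, 2, 3, 4, 5, 6, 7, 8].
  Class 3 (3 blocks): {0,7,8}; {1,4,5}; {2,3,6}. Points covered: [0, 1, 2, 3, 4, 5, 6, 7, 8].
All classes full (size 3)? YES. All classes cover every point? YES.
Resolvable? YES.

YES


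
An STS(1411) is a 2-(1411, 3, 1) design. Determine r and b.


An STS(v) is a 2-(v, 3, 1) BIBD: block size k = 3, λ = 1.
Replication: r(k − 1) = λ(v − 1) ⇒ r·2 = 1411 − 1 = 1410 ⇒ r = 705.
Block count: b = v(v − 1)/6 = 1411·1410/6 = 1989510/6 = 331585.
(Check via bk = vr: 331585·3 = 994755 = 1411·705 = 994755 ✓.)

r = 705, b = 331585.


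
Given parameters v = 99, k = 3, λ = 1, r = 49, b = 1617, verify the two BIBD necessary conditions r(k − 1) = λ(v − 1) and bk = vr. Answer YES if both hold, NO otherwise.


Condition (i): r(k − 1) = 49·2 = 98; λ(v − 1) = 1·98 = 98. Match? YES.
Condition (ii): bk = 1617·3 = 4851; vr = 99·49 = 4851. Match? YES.
Both conditions hold? YES.

YES


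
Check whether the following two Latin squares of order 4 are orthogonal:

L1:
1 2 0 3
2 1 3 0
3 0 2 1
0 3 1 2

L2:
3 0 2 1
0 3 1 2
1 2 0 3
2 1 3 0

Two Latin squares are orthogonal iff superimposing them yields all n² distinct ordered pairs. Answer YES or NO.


Form the n² = 16 superimposed pairs (L1[i][j], L2[i][j]), row by row (rows and columns indexed from 0):
row 0: (1,3) (2,0) (0,2) (3,1)
row 1: (2,0) (1,3) (3,1) (0,2)
row 2: (3,1) (0,2) (2,0) (1,3)
row 3: (0,2) (3,1) (1,3) (2,0)
Orthogonality requires all 16 pairs distinct.
But the pair (2,0) repeats: cell (0,1) has L1 = 2, L2 = 0, and cell (1,0) has L1 = 2, L2 = 0.
A repeated pair means some other pair never occurs (only 4 distinct pairs out of 16), so the squares are not orthogonal.
Conclusion: NO.

NO


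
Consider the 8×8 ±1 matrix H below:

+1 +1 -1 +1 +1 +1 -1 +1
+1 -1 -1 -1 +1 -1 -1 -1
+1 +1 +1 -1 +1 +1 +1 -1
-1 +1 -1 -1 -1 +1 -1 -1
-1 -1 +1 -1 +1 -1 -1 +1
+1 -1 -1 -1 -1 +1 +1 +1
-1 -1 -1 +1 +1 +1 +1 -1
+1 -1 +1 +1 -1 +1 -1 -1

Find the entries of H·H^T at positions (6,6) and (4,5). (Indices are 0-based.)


Row 4 of H: [-1, -1, 1, -1, 1, -1, -1, 1].
Row 5 of H: [1, -1, -1, -1, -1, 1, 1, 1].
Row 6 of H: [-1, -1, -1, 1, 1, 1, 1, -1].
(H·H^T)[6][6] = Σ_j H[6][j]·H[6][j] = (-1)² + (-1)² + (-1)² + (1)² + (1)² + (1)² + (1)² + (-1)² = 1 + 1 + 1 + 1 + 1 + 1 + 1 + 1 = 8.
(H·H^T)[4][5] = Σ_j H[4][j]·H[5][j] = (-1)·(1) + (-1)·(-1) + (1)·(-1) + (-1)·(-1) + (1)·(-1) + (-1)·(1) + (-1)·(1) + (1)·(1) = -1 + 1 + -1 + 1 + -1 + -1 + -1 + 1 = -2.
Rows 4 and 5 are not orthogonal (dot product = -2 ≠ 0), so H is not a Hadamard matrix.

(6,6) entry = 8; (4,5) entry = -2.


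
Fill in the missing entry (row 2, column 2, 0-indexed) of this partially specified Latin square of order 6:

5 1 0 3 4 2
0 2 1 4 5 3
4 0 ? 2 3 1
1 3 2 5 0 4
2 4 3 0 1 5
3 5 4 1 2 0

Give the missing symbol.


Row 2 contains symbols [0, 1, 2, 3, 4] — missing [5].
Column 2 contains symbols [0, 1, 2, 3, 4] — missing [5].
The missing symbol must appear in both missing sets; intersection = [5].
Therefore the hidden value is 5.

Missing value = 5.


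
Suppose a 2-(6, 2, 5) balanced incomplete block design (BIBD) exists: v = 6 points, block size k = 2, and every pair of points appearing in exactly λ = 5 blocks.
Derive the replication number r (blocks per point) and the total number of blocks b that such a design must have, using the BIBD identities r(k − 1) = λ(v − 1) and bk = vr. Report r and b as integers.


Any 2-(v, k, λ) BIBD satisfies two necessary conditions:
  (i)  Each point sits in r blocks, and counting incidences through any fixed point gives r(k − 1) = λ(v − 1), so r = λ(v − 1)/(k − 1).
  (ii) Total incidences bk = vr, so b = vr/k.
Step 1: r = λ(v − 1)/(k − 1) = 5·(6 − 1)/(2 − 1) = 5·5/1 = 25/1 = 25.
Step 2: b = vr/k = 6·25/2 = 150/2 = 75.
Check integrality: r = 25 ∈ Z ✓, b = 75 ∈ Z ✓.
(These identities are necessary conditions: they determine r and b for any design with these parameters, but do not by themselves prove that one exists.)

r = 25, b = 75.


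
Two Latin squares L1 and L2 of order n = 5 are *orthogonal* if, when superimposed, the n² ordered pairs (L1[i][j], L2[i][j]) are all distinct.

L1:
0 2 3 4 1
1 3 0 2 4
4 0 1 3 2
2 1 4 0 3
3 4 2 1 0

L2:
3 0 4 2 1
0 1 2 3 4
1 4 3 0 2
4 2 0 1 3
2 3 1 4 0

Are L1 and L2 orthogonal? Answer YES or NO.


Form the n² = 25 superimposed pairs (L1[i][j], L2[i][j]), row by row (rows and columns indexed from 0):
row 0: (0,3) (2,0) (3,4) (4,2) (1,1)
row 1: (1,0) (3,1) (0,2) (2,3) (4,4)
row 2: (4,1) (0,4) (1,3) (3,0) (2,2)
row 3: (2,4) (1,2) (4,0) (0,1) (3,3)
row 4: (3,2) (4,3) (2,1) (1,4) (0,0)
Orthogonality requires all 25 pairs distinct.
Check by first coordinate: for each symbol s of L1, list the L2 entries in the n cells where L1 = s; they must all differ.
  L1 = 0: L2 entries (in reading order) 3, 2, 4, 1, 0 — all 5 distinct ✓
  L1 = 1: L2 entries (in reading order) 1, 0, 3, 2, 4 — all 5 distinct ✓
  L1 = 2: L2 entries (in reading order) 0, 3, 2, 4, 1 — all 5 distinct ✓
  L1 = 3: L2 entries (in reading order) 4, 1, 0, 3, 2 — all 5 distinct ✓
  L1 = 4: L2 entries (in reading order) 2, 4, 1, 0, 3 — all 5 distinct ✓
Every symbol of L1 meets every symbol of L2 exactly once, so all 25 pairs are distinct (25 of 25).
Conclusion: YES.

YES


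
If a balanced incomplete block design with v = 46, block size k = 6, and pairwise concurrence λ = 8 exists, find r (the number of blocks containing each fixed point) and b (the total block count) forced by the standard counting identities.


Any 2-(v, k, λ) BIBD satisfies two necessary conditions:
  (i)  Each point sits in r blocks, and counting incidences through any fixed point gives r(k − 1) = λ(v − 1), so r = λ(v − 1)/(k − 1).
  (ii) Total incidences bk = vr, so b = vr/k.
Step 1: r = λ(v − 1)/(k − 1) = 8·(46 − 1)/(6 − 1) = 8·45/5 = 360/5 = 72.
Step 2: b = vr/k = 46·72/6 = 3312/6 = 552.
Check integrality: r = 72 ∈ Z ✓, b = 552 ∈ Z ✓.
(These identities are necessary conditions: they determine r and b for any design with these parameters, but do not by themselves prove that one exists.)

r = 72, b = 552.


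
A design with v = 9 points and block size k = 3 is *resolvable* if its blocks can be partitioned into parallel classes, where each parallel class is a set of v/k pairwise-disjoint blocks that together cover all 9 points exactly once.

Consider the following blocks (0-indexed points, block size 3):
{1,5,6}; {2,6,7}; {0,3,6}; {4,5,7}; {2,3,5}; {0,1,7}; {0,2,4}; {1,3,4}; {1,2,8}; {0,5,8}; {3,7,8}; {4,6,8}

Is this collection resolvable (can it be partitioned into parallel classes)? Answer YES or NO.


v = 9, block size k = 3, number of blocks = 12.
For resolvability, blocks must partition into parallel classes of size v/k = 3.
Total blocks must therefore be a multiple of 3: 12 = 3·4 + 0 ⇒ divisible ✓.
Greedy packing gives 4 candidate class(es). Each should be a full parallel class (size 3, covers all 9 points).
  Class 1 (3 blocks): {1,5,6}; {0,2,4}; {3,7,8}. Points covered: [0, 1, 2, 3, 4, 5, 6, 7, 8].
  Class 2 (3 blocks): {2,6,7}; {1,3,4}; {0,5,8}. Points covered: [0, 1, 2, 3, 4, 5, 6, 7, 8].
  Class 3 (3 blocks): {0,3,6}; {4,5,7}; {1,2,8}. Points covered: [0, 1, 2, 3, 4, 5, 6, 7, 8].
  Class 4 (3 blocks): {2,3,5}; {0,1,7}; {4,6,8}. Points covered: [0, 1, 2, 3, 4, 5, 6, 7, 8].
All classes full (size 3)? YES. All classes cover every point? YES.
Resolvable? YES.

YES
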